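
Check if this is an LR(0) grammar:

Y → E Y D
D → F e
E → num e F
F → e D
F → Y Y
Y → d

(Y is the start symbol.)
A grammar is LR(0) if no state in the canonical LR(0) collection has:
  - both a shift item (dot before a terminal) and a complete item (shift-reduce conflict), or
  - two or more complete items (reduce-reduce conflict; the accept item [Y' → Y .] counts as a complete item here).

Augment with Y' → Y and build the canonical LR(0) collection (I0 = CLOSURE({[Y' → . Y]}), then GOTO on every symbol after a dot until no new states appear). It has 15 states:
  I0: { [E → . num e F], [Y → . E Y D], [Y → . d], [Y' → . Y] }  — shift
  I1: { [E → . num e F], [Y → . E Y D], [Y → . d], [Y → E . Y D] }  — shift
  I2: { [Y' → Y .] }  — accept
  I3: { [Y → d .] }  — reduce
  I4: { [E → num . e F] }  — shift
  I5: { [E → . num e F], [E → num e . F], [F → . Y Y], [F → . e D], [Y → . E Y D], [Y → . d] }  — shift
  I6: { [E → num e F .] }  — reduce
  I7: { [E → . num e F], [F → Y . Y], [Y → . E Y D], [Y → . d] }  — shift
  I8: { [D → . F e], [E → . num e F], [F → . Y Y], [F → . e D], [F → e . D], [Y → . E Y D], [Y → . d] }  — shift
  I9: { [F → e D .] }  — reduce
  I10: { [D → F . e] }  — shift
  I11: { [D → F e .] }  — reduce
  I12: { [F → Y Y .] }  — reduce
  I13: { [D → . F e], [E → . num e F], [F → . Y Y], [F → . e D], [Y → . E Y D], [Y → . d], [Y → E Y . D] }  — shift
  I14: { [Y → E Y D .] }  — reduce

Every state is either a pure shift/goto state or contains exactly one complete item and nothing to shift — no conflicts. The grammar is LR(0).

Answer: Yes, the grammar is LR(0)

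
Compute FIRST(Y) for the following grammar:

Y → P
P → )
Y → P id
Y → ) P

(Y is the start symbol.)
{ ')' }

FIRST sets of the other non-terminals involved (by the same procedure, iterated to a fixed point):
  FIRST(P) = { ')' }

From Y → P:
  - P is a non-terminal: add FIRST(P) \ {ε} = { ')' }
    P is not nullable, so stop
From Y → P id:
  - P is a non-terminal: add FIRST(P) \ {ε} = { ')' }
    P is not nullable, so stop
From Y → ) P:
  - ')' is a terminal: add ')' and stop

Collecting: FIRST(Y) = { ')' }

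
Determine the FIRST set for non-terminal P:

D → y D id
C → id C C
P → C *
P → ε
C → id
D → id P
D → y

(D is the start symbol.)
To compute FIRST(P), examine every production with P on the left-hand side, reading each right-hand side left to right until a non-nullable symbol is reached.

FIRST sets of the other non-terminals involved (by the same procedure, iterated to a fixed point):
  FIRST(C) = { 'id' }

From P → C *:
  - C is a non-terminal: add FIRST(C) \ {ε} = { 'id' }
    C is not nullable, so stop
From P → ε:
  - ε-production, so ε ∈ FIRST(P)

Collecting: FIRST(P) = { 'id', ε }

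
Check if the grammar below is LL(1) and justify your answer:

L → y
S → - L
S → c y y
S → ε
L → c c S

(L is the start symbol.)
Yes, the grammar is LL(1).

A grammar is LL(1) if for each non-terminal N with multiple productions, the predict sets of those productions are pairwise disjoint, where PREDICT(N → α) = (FIRST(α) \ {ε}) ∪ (FOLLOW(N) if α ⇒* ε).

Relevant sets:
  FOLLOW(S) = { $ }

For L:
  PREDICT(L → y) = { 'y' }
  PREDICT(L → c c S) = { 'c' }
For S:
  PREDICT(S → '-' L) = { '-' }
  PREDICT(S → c y y) = { 'c' }
  PREDICT(S → ε) = { $ }

All predict sets are disjoint. The grammar IS LL(1).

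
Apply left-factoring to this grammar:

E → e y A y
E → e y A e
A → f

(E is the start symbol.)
E → e y A E'
E' → y
E' → e
A → f

Left-factoring transforms A → αβ₁ | αβ₂ into A → αA' and A' → β₁ | β₂
(α is the longest common prefix among the alternatives). Repeat until
no nonterminal has two alternatives with a common prefix.

Round 1: E has alternatives sharing prefix 'e y A'. Introduce E': E → e y A E'
  Add: E' → y
  Add: E' → e

No remaining common prefixes — done.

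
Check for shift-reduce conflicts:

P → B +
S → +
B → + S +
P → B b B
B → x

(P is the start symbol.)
A shift-reduce conflict occurs when an LR(0) state has both:
  - a complete (reduce) item [A → α .] (dot at the end), and
  - a shift item [B → β . c γ] (dot before a terminal).

Augment with P' → P and build the canonical LR(0) collection (I0 = CLOSURE({[P' → . P]}), then GOTO on every symbol after a dot until no new states appear). It has 11 states:
  I0: { [B → . + S +], [B → . x], [P → . B +], [P → . B b B], [P' → . P] }  — shift
  I1: { [B → + . S +], [S → . +] }  — shift
  I2: { [P → B . +], [P → B . b B] }  — shift
  I3: { [P' → P .] }  — accept
  I4: { [B → x .] }  — reduce
  I5: { [P → B + .] }  — reduce
  I6: { [B → . + S +], [B → . x], [P → B b . B] }  — shift
  I7: { [P → B b B .] }  — reduce
  I8: { [S → + .] }  — reduce
  I9: { [B → + S . +] }  — shift
  I10: { [B → + S + .] }  — reduce

No state contains both a complete item and a shift item.

Answer: No shift-reduce conflicts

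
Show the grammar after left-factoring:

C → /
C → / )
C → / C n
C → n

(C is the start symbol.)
Left-factoring transforms A → αβ₁ | αβ₂ into A → αA' and A' → β₁ | β₂
(α is the longest common prefix among the alternatives). Repeat until
no nonterminal has two alternatives with a common prefix.

Round 1: C has alternatives sharing prefix '/'. Introduce C': C → / C'
  Add: C' → ε
  Add: C' → )
  Add: C' → C n

No remaining common prefixes — done.

Resulting grammar:
C → / C'
C' → ε
C' → )
C' → C n
C → n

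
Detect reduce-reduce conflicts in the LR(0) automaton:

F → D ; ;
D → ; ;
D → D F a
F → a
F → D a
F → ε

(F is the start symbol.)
Yes — I7: [F → D a .] vs [F → a .]; I9: [D → ; ; .] vs [F → D ; ; .]

Augment with F' → F and build the canonical LR(0) collection (I0 = CLOSURE({[F' → . F]}), then GOTO on every symbol after a dot until no new states appear). It has 11 states:
  I0: { [D → . ; ;], [D → . D F a], [F → . D ; ;], [F → . D a], [F → . a], [F → .], [F' → . F] }  — shift, reduce
  I1: { [D → ; . ;] }  — shift
  I2: { [D → . ; ;], [D → . D F a], [D → D . F a], [F → . D ; ;], [F → . D a], [F → . a], [F → .], [F → D . ; ;], [F → D . a] }  — shift, reduce
  I3: { [F' → F .] }  — accept
  I4: { [F → a .] }  — reduce
  I5: { [D → ; . ;], [F → D ; . ;] }  — shift
  I6: { [D → D F . a] }  — shift
  I7: { [F → D a .], [F → a .] }  — 2 reduces
  I8: { [D → D F a .] }  — reduce
  I9: { [D → ; ; .], [F → D ; ; .] }  — 2 reduces
  I10: { [D → ; ; .] }  — reduce

I7 contains complete items [F → D a .], [F → a .] — reduce-reduce conflict.
I9 contains complete items [D → ; ; .], [F → D ; ; .] — reduce-reduce conflict.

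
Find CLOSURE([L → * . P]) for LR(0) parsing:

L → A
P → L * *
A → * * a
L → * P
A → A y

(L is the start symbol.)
{ [A → . * * a], [A → . A y], [L → * . P], [L → . * P], [L → . A], [P → . L * *] }

Start with: [L → * . P]
  [L → * . P] has the dot before P: add [P → . L * *]
  [P → . L * *] has the dot before L: add [L → . A], [L → . * P]
  [L → . A] has the dot before A: add [A → . * * a], [A → . A y]
No further items can be added.

CLOSURE = { [A → . * * a], [A → . A y], [L → * . P], [L → . * P], [L → . A], [P → . L * *] }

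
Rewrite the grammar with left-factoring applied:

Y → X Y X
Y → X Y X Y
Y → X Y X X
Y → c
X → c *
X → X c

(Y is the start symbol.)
Y → X Y X Y'
Y' → ε
Y' → Y
Y' → X
Y → c
X → c *
X → X c

Left-factoring transforms A → αβ₁ | αβ₂ into A → αA' and A' → β₁ | β₂
(α is the longest common prefix among the alternatives). Repeat until
no nonterminal has two alternatives with a common prefix.

Round 1: Y has alternatives sharing prefix 'X Y X'. Introduce Y': Y → X Y X Y'
  Add: Y' → ε
  Add: Y' → Y
  Add: Y' → X

No remaining common prefixes — done.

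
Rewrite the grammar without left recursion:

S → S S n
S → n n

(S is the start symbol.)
S → n n S'
S' → S n S'
S' → ε

S is directly left-recursive. The standard transformation for
  A → A α₁ | ... | A α_m | β₁ | ... | β_n
is
  A  → β₁ A' | ... | β_n A'
  A' → α₁ A' | ... | α_m A' | ε

S → n n becomes S → n n S'
S → S S n becomes S' → S n S'
Add S' → ε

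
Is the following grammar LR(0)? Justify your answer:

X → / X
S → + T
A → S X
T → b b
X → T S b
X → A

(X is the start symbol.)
Yes, the grammar is LR(0)

A grammar is LR(0) if no state in the canonical LR(0) collection has:
  - both a shift item (dot before a terminal) and a complete item (shift-reduce conflict), or
  - two or more complete items (reduce-reduce conflict; the accept item [X' → X .] counts as a complete item here).

Augment with X' → X and build the canonical LR(0) collection (I0 = CLOSURE({[X' → . X]}), then GOTO on every symbol after a dot until no new states appear). It has 14 states:
  I0: { [A → . S X], [S → . + T], [T → . b b], [X → . / X], [X → . A], [X → . T S b], [X' → . X] }  — shift
  I1: { [S → + . T], [T → . b b] }  — shift
  I2: { [A → . S X], [S → . + T], [T → . b b], [X → . / X], [X → . A], [X → . T S b], [X → / . X] }  — shift
  I3: { [X → A .] }  — reduce
  I4: { [A → . S X], [A → S . X], [S → . + T], [T → . b b], [X → . / X], [X → . A], [X → . T S b] }  — shift
  I5: { [S → . + T], [X → T . S b] }  — shift
  I6: { [X' → X .] }  — accept
  I7: { [T → b . b] }  — shift
  I8: { [T → b b .] }  — reduce
  I9: { [X → T S . b] }  — shift
  I10: { [X → T S b .] }  — reduce
  I11: { [A → S X .] }  — reduce
  I12: { [X → / X .] }  — reduce
  I13: { [S → + T .] }  — reduce

Every state is either a pure shift/goto state or contains exactly one complete item and nothing to shift — no conflicts. The grammar is LR(0).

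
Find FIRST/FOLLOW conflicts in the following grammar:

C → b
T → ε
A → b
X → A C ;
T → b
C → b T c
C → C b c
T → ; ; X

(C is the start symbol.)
Nullable non-terminals: T.

T: nullable alternative(s) T → ε; FOLLOW(T) = { 'c' }
  T → ε: FIRST \ {ε} = { } — this is the only nullable alternative, skip
  T → b: FIRST \ {ε} = { 'b' } — disjoint from FOLLOW(T)
  T → ; ; X: FIRST \ {ε} = { ';' } — disjoint from FOLLOW(T)

A, C, X have no nullable alternative, so no FIRST/FOLLOW check is needed there.

No FIRST/FOLLOW conflicts found.

Answer: No FIRST/FOLLOW conflicts.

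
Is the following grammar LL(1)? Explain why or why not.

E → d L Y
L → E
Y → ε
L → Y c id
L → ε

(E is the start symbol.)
Yes, the grammar is LL(1).

Relevant sets:
  FIRST(E) = { 'd' }
  FIRST(Y) = { ε }
  FOLLOW(L) = { $ }

For L:
  PREDICT(L → E) = { 'd' }
  PREDICT(L → Y c id) = { 'c' }
  PREDICT(L → ε) = { $ }
E, Y have a single production, so nothing to check there.

All predict sets are disjoint. The grammar IS LL(1).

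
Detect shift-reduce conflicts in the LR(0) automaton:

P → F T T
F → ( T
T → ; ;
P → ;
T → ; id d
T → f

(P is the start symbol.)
No shift-reduce conflicts

A shift-reduce conflict occurs when an LR(0) state has both:
  - a complete (reduce) item [A → α .] (dot at the end), and
  - a shift item [B → β . c γ] (dot before a terminal).

Augment with P' → P and build the canonical LR(0) collection (I0 = CLOSURE({[P' → . P]}), then GOTO on every symbol after a dot until no new states appear). It has 13 states:
  I0: { [F → . ( T], [P → . ;], [P → . F T T], [P' → . P] }  — shift
  I1: { [F → ( . T], [T → . ; ;], [T → . ; id d], [T → . f] }  — shift
  I2: { [P → ; .] }  — reduce
  I3: { [P → F . T T], [T → . ; ;], [T → . ; id d], [T → . f] }  — shift
  I4: { [P' → P .] }  — accept
  I5: { [T → ; . ;], [T → ; . id d] }  — shift
  I6: { [P → F T . T], [T → . ; ;], [T → . ; id d], [T → . f] }  — shift
  I7: { [T → f .] }  — reduce
  I8: { [P → F T T .] }  — reduce
  I9: { [T → ; ; .] }  — reduce
  I10: { [T → ; id . d] }  — shift
  I11: { [T → ; id d .] }  — reduce
  I12: { [F → ( T .] }  — reduce

No state contains both a complete item and a shift item.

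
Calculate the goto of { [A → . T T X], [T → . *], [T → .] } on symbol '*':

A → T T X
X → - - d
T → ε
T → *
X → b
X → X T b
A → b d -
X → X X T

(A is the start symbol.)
{ [T → * .] }

GOTO(I, '*') = CLOSURE({ [A → αX.β] : [A → α.Xβ] ∈ I, X = '*' })

Items with dot before '*', with the dot advanced:
  [T → . *] → [T → * .]
Closure adds nothing (no advanced item has the dot before a non-terminal).

GOTO = { [T → * .] }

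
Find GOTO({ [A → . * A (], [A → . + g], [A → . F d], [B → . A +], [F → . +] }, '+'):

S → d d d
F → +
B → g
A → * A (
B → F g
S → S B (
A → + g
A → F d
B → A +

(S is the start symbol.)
GOTO(I, '+') = CLOSURE({ [A → αX.β] : [A → α.Xβ] ∈ I, X = '+' })

Items with dot before '+', with the dot advanced:
  [A → . + g] → [A → + . g]
  [F → . +] → [F → + .]
Closure adds nothing (no advanced item has the dot before a non-terminal).

GOTO = { [A → + . g], [F → + .] }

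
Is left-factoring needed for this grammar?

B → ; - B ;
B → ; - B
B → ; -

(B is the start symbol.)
Left-factoring is needed when two productions for the same non-terminal
share a common prefix on the right-hand side.

Productions for B:
  B → ; - B ;
  B → ; - B
  B → ; -

Found common prefix '; -' in productions for B

Answer: Yes, B has productions with common prefix '; -'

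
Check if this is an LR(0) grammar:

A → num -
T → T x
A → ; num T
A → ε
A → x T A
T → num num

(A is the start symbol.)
No. Shift-reduce conflict between [A → .] and [A → . ; num T]

A grammar is LR(0) if no state in the canonical LR(0) collection has:
  - both a shift item (dot before a terminal) and a complete item (shift-reduce conflict), or
  - two or more complete items (reduce-reduce conflict; the accept item [A' → A .] counts as a complete item here).

Augment with A' → A and build the canonical LR(0) collection (I0 = CLOSURE({[A' → . A]}), then GOTO on every symbol after a dot until no new states appear). It has 14 states:
  I0: { [A → . ; num T], [A → . num -], [A → . x T A], [A → .], [A' → . A] }  — shift, reduce
  I1: { [A → ; . num T] }  — shift
  I2: { [A' → A .] }  — accept
  I3: { [A → num . -] }  — shift
  I4: { [A → x . T A], [T → . T x], [T → . num num] }  — shift
  I5: { [A → . ; num T], [A → . num -], [A → . x T A], [A → .], [A → x T . A], [T → T . x] }  — shift, reduce
  I6: { [T → num . num] }  — shift
  I7: { [T → num num .] }  — reduce
  I8: { [A → x T A .] }  — reduce
  I9: { [A → x . T A], [T → . T x], [T → . num num], [T → T x .] }  — shift, reduce
  I10: { [A → num - .] }  — reduce
  I11: { [A → ; num . T], [T → . T x], [T → . num num] }  — shift
  I12: { [A → ; num T .], [T → T . x] }  — shift, reduce
  I13: { [T → T x .] }  — reduce

Conflict in state I0:
  Shift-reduce conflict between [A → .] and [A → . ; num T]
So the grammar is NOT LR(0).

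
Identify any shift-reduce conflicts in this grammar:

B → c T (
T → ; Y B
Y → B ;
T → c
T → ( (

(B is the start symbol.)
A shift-reduce conflict occurs when an LR(0) state has both:
  - a complete (reduce) item [A → α .] (dot at the end), and
  - a shift item [B → β . c γ] (dot before a terminal).

Augment with B' → B and build the canonical LR(0) collection (I0 = CLOSURE({[B' → . B]}), then GOTO on every symbol after a dot until no new states appear). It has 13 states:
  I0: { [B → . c T (], [B' → . B] }  — shift
  I1: { [B' → B .] }  — accept
  I2: { [B → c . T (], [T → . ( (], [T → . ; Y B], [T → . c] }  — shift
  I3: { [T → ( . (] }  — shift
  I4: { [B → . c T (], [T → ; . Y B], [Y → . B ;] }  — shift
  I5: { [B → c T . (] }  — shift
  I6: { [T → c .] }  — reduce
  I7: { [B → c T ( .] }  — reduce
  I8: { [Y → B . ;] }  — shift
  I9: { [B → . c T (], [T → ; Y . B] }  — shift
  I10: { [T → ; Y B .] }  — reduce
  I11: { [Y → B ; .] }  — reduce
  I12: { [T → ( ( .] }  — reduce

No state contains both a complete item and a shift item.

Answer: No shift-reduce conflicts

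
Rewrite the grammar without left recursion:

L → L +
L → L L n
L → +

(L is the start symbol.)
L → + L'
L' → + L'
L' → L n L'
L' → ε

L is directly left-recursive. The standard transformation for
  A → A α₁ | ... | A α_m | β₁ | ... | β_n
is
  A  → β₁ A' | ... | β_n A'
  A' → α₁ A' | ... | α_m A' | ε

L → + becomes L → + L'
L → L + becomes L' → + L'
L → L L n becomes L' → L n L'
Add L' → ε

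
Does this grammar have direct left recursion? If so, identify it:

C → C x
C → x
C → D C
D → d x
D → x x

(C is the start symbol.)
Yes, C is left-recursive

Direct left recursion occurs when N → N α for some non-terminal N (the right-hand side begins with the left-hand side itself).

C → C x: LEFT RECURSIVE (starts with C)
C → x: starts with x
C → D C: starts with D
D → d x: starts with d
D → x x: starts with x

The grammar has direct left recursion on: C.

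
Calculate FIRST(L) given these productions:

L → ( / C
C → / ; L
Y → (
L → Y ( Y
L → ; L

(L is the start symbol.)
FIRST sets of the other non-terminals involved (by the same procedure, iterated to a fixed point):
  FIRST(Y) = { '(' }

From L → ( / C:
  - '(' is a terminal: add '(' and stop
From L → Y ( Y:
  - Y is a non-terminal: add FIRST(Y) \ {ε} = { '(' }
    Y is not nullable, so stop
From L → ; L:
  - ';' is a terminal: add ';' and stop

Collecting: FIRST(L) = { '(', ';' }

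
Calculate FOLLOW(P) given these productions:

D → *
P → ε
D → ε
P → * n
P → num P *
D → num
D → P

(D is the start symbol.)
To compute FOLLOW(P), find every occurrence of P on a right-hand side N → α P β: add FIRST(β) \ {ε}, and if β is empty or nullable also add FOLLOW(N). Iterate to a fixed point.

In P → num P *: P is followed by '*', add FIRST('*') \ {ε} = { '*' }
In D → P: P is at the end, add FOLLOW(D)

The FOLLOW sets referred to above (computed the same way, to a fixed point):
  FOLLOW(D) = { $ }

Taking the union: FOLLOW(P) = { $, '*' }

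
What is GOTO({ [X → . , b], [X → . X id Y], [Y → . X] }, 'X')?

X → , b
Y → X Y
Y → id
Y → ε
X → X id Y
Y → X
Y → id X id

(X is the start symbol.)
GOTO(I, 'X') = CLOSURE({ [A → αX.β] : [A → α.Xβ] ∈ I, X = 'X' })

Items with dot before 'X', with the dot advanced:
  [X → . X id Y] → [X → X . id Y]
  [Y → . X] → [Y → X .]
Closure adds nothing (no advanced item has the dot before a non-terminal).

GOTO = { [X → X . id Y], [Y → X .] }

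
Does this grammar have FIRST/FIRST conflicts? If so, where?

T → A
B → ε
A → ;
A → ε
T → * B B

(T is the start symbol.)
No FIRST/FIRST conflicts.

A FIRST/FIRST conflict occurs when two productions N → α and N → β for the same non-terminal have FIRST(α) ∩ FIRST(β) ≠ ∅ (with ε ∈ FIRST of a nullable right-hand side, so two nullable alternatives also conflict).

FIRST sets of the non-terminals at (or reachable through a nullable prefix from) the front of some alternative:
  FIRST(A) = { ';', ε }

Productions for T:
  T → A: FIRST = { ';', ε }
  T → * B B: FIRST = { '*' }
Productions for A:
  A → ;: FIRST = { ';' }
  A → ε: FIRST = { ε }
B has only one production, so no FIRST/FIRST conflict is possible there.

All alternatives of each non-terminal have pairwise disjoint FIRST sets.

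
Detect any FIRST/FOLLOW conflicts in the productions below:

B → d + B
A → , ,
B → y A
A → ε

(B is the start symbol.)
No FIRST/FOLLOW conflicts.

Nullable non-terminals: A.

A: nullable alternative(s) A → ε; FOLLOW(A) = { $ }
  A → , ,: FIRST \ {ε} = { ',' } — disjoint from FOLLOW(A)
  A → ε: FIRST \ {ε} = { } — this is the only nullable alternative, skip

B has no nullable alternative, so no FIRST/FOLLOW check is needed there.

No FIRST/FOLLOW conflicts found.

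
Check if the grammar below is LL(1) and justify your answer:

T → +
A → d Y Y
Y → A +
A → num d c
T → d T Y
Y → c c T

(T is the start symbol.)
A grammar is LL(1) if for each non-terminal N with multiple productions, the predict sets of those productions are pairwise disjoint, where PREDICT(N → α) = (FIRST(α) \ {ε}) ∪ (FOLLOW(N) if α ⇒* ε).

Relevant sets:
  FIRST(A) = { 'd', 'num' }

For T:
  PREDICT(T → '+') = { '+' }
  PREDICT(T → d T Y) = { 'd' }
For A:
  PREDICT(A → d Y Y) = { 'd' }
  PREDICT(A → num d c) = { 'num' }
For Y:
  PREDICT(Y → A '+') = { 'd', 'num' }
  PREDICT(Y → c c T) = { 'c' }

All predict sets are disjoint. The grammar IS LL(1).

Answer: Yes, the grammar is LL(1).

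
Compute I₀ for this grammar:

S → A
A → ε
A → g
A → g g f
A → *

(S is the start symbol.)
First, augment the grammar with S' → S
I₀ = CLOSURE({ [S' → . S] }):
  [S' → . S] has the dot before S: add [S → . A]
  [S → . A] has the dot before A: add [A → .], [A → . g], [A → . g g f], [A → . *]
No further items can be added.

I₀ = { [A → . *], [A → . g g f], [A → . g], [A → .], [S → . A], [S' → . S] }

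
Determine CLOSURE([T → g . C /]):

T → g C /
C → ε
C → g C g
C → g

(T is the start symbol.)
To compute CLOSURE, for each item [A → α.Bβ] where B is a non-terminal, add [B → .γ] for all productions B → γ; repeat for the newly added items until nothing changes.

Start with: [T → g . C /]
  [T → g . C /] has the dot before C: add [C → .], [C → . g C g], [C → . g]
No further items can be added.

CLOSURE = { [C → . g C g], [C → . g], [C → .], [T → g . C /] }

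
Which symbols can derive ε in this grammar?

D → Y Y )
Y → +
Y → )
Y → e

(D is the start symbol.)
None

There are no ε-productions, so no non-terminal can derive ε.
No non-terminals are nullable.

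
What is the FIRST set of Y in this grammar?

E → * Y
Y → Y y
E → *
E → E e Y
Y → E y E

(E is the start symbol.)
FIRST sets of the other non-terminals involved (by the same procedure, iterated to a fixed point):
  FIRST(E) = { '*' }

From Y → Y y:
  - Y is the symbol being defined: contributes nothing new
    Y is not nullable, so stop
From Y → E y E:
  - E is a non-terminal: add FIRST(E) \ {ε} = { '*' }
    E is not nullable, so stop

Collecting: FIRST(Y) = { '*' }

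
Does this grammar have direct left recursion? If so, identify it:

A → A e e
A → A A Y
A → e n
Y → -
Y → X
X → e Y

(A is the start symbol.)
Direct left recursion occurs when N → N α for some non-terminal N (the right-hand side begins with the left-hand side itself).

A → A e e: LEFT RECURSIVE (starts with A)
A → A A Y: LEFT RECURSIVE (starts with A)
A → e n: starts with e
Y → -: starts with '-'
Y → X: starts with X
X → e Y: starts with e

The grammar has direct left recursion on: A.

Answer: Yes, A is left-recursive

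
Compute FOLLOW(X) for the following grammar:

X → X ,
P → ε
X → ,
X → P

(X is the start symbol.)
{ $, ',' }

To compute FOLLOW(X), find every occurrence of X on a right-hand side N → α X β: add FIRST(β) \ {ε}, and if β is empty or nullable also add FOLLOW(N). Iterate to a fixed point.

X is the start symbol, so $ ∈ FOLLOW(X).
In X → X ,: X is followed by ',', add FIRST(',') \ {ε} = { ',' }

Taking the union: FOLLOW(X) = { $, ',' }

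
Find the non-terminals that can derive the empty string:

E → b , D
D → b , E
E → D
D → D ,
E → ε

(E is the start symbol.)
A non-terminal is nullable if it can derive ε (the empty string): either it has an ε-production, or it has a production whose right-hand side consists entirely of nullable non-terminals.

ε-productions: E → ε
So E is immediately nullable.
No further non-terminal can be added: every production for the remaining non-terminals contains a terminal or a non-nullable non-terminal.
Nullable = { 'E' }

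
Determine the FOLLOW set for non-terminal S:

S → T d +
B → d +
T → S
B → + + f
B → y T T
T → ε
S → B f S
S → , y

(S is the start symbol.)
To compute FOLLOW(S), find every occurrence of S on a right-hand side N → α S β: add FIRST(β) \ {ε}, and if β is empty or nullable also add FOLLOW(N). Iterate to a fixed point.

S is the start symbol, so $ ∈ FOLLOW(S).
In T → S: S is at the end, add FOLLOW(T)
In S → B f S: S is at the end; this adds FOLLOW(S) to itself — nothing new

The FOLLOW sets referred to above (computed the same way, to a fixed point):
  FOLLOW(T) = { '+', ',', 'd', 'f', 'y' }

Taking the union: FOLLOW(S) = { $, '+', ',', 'd', 'f', 'y' }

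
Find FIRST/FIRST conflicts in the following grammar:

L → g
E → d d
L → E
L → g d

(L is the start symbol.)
Yes. L → g / L → g d on { 'g' }

A FIRST/FIRST conflict occurs when two productions N → α and N → β for the same non-terminal have FIRST(α) ∩ FIRST(β) ≠ ∅ (with ε ∈ FIRST of a nullable right-hand side, so two nullable alternatives also conflict).

FIRST sets of the non-terminals at (or reachable through a nullable prefix from) the front of some alternative:
  FIRST(E) = { 'd' }

Productions for L:
  L → g: FIRST = { 'g' }
  L → E: FIRST = { 'd' }
  L → g d: FIRST = { 'g' }
E has only one production, so no FIRST/FIRST conflict is possible there.

Conflict for L: L → g and L → g d
  Overlap: { 'g' }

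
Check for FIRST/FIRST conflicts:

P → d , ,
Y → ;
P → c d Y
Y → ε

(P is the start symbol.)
A FIRST/FIRST conflict occurs when two productions N → α and N → β for the same non-terminal have FIRST(α) ∩ FIRST(β) ≠ ∅ (with ε ∈ FIRST of a nullable right-hand side, so two nullable alternatives also conflict).

Productions for P:
  P → d , ,: FIRST = { 'd' }
  P → c d Y: FIRST = { 'c' }
Productions for Y:
  Y → ;: FIRST = { ';' }
  Y → ε: FIRST = { ε }

All alternatives of each non-terminal have pairwise disjoint FIRST sets.

Answer: No FIRST/FIRST conflicts.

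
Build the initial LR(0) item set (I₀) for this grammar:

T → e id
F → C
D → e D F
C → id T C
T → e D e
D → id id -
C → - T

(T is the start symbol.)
First, augment the grammar with T' → T
I₀ = CLOSURE({ [T' → . T] }):
  [T' → . T] has the dot before T: add [T → . e id], [T → . e D e]
No further items can be added.

I₀ = { [T → . e D e], [T → . e id], [T' → . T] }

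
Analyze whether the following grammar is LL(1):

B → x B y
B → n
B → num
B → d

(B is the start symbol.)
Yes, the grammar is LL(1).

A grammar is LL(1) if for each non-terminal N with multiple productions, the predict sets of those productions are pairwise disjoint, where PREDICT(N → α) = (FIRST(α) \ {ε}) ∪ (FOLLOW(N) if α ⇒* ε).

For B:
  PREDICT(B → x B y) = { 'x' }
  PREDICT(B → n) = { 'n' }
  PREDICT(B → num) = { 'num' }
  PREDICT(B → d) = { 'd' }

All predict sets are disjoint. The grammar IS LL(1).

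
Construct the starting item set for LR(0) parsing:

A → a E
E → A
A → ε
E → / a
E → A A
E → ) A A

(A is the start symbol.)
First, augment the grammar with A' → A
I₀ = CLOSURE({ [A' → . A] }):
  [A' → . A] has the dot before A: add [A → . a E], [A → .]
No further items can be added.

I₀ = { [A → . a E], [A → .], [A' → . A] }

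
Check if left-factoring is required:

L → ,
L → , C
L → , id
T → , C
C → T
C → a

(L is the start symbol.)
Yes, L has productions with common prefix ','

Left-factoring is needed when two productions for the same non-terminal
share a common prefix on the right-hand side.

Productions for L:
  L → ,
  L → , C
  L → , id
Productions for C:
  C → T
  C → a

Found common prefix ',' in productions for L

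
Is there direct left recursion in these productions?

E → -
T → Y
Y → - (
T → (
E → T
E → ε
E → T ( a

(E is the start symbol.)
E → -: starts with '-'
T → Y: starts with Y
Y → - (: starts with '-'
T → (: starts with '('
E → T: starts with T
E → ε: starts with ε
E → T ( a: starts with T

No direct left recursion found.

Answer: No direct left recursion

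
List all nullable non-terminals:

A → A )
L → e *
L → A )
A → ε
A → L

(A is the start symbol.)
{ 'A' }

A non-terminal is nullable if it can derive ε (the empty string): either it has an ε-production, or it has a production whose right-hand side consists entirely of nullable non-terminals.

ε-productions: A → ε
So A is immediately nullable.
No further non-terminal can be added: every production for the remaining non-terminals contains a terminal or a non-nullable non-terminal.
Nullable = { 'A' }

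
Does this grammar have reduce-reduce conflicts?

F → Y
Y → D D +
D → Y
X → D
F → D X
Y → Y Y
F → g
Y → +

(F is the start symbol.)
Yes — I4: [D → Y .] vs [F → Y .]; I7: [D → Y .] vs [Y → Y Y .]; I10: [Y → + .] vs [Y → D D + .]

Augment with F' → F and build the canonical LR(0) collection (I0 = CLOSURE({[F' → . F]}), then GOTO on every symbol after a dot until no new states appear). It has 13 states:
  I0: { [D → . Y], [F → . D X], [F → . Y], [F → . g], [F' → . F], [Y → . +], [Y → . D D +], [Y → . Y Y] }  — shift
  I1: { [Y → + .] }  — reduce
  I2: { [D → . Y], [F → D . X], [X → . D], [Y → . +], [Y → . D D +], [Y → . Y Y], [Y → D . D +] }  — shift
  I3: { [F' → F .] }  — accept
  I4: { [D → . Y], [D → Y .], [F → Y .], [Y → . +], [Y → . D D +], [Y → . Y Y], [Y → Y . Y] }  — shift, 2 reduces
  I5: { [F → g .] }  — reduce
  I6: { [D → . Y], [Y → . +], [Y → . D D +], [Y → . Y Y], [Y → D . D +] }  — shift
  I7: { [D → . Y], [D → Y .], [Y → . +], [Y → . D D +], [Y → . Y Y], [Y → Y . Y], [Y → Y Y .] }  — shift, 2 reduces
  I8: { [D → . Y], [Y → . +], [Y → . D D +], [Y → . Y Y], [Y → D . D +], [Y → D D . +] }  — shift
  I9: { [D → . Y], [D → Y .], [Y → . +], [Y → . D D +], [Y → . Y Y], [Y → Y . Y] }  — shift, reduce
  I10: { [Y → + .], [Y → D D + .] }  — 2 reduces
  I11: { [D → . Y], [X → D .], [Y → . +], [Y → . D D +], [Y → . Y Y], [Y → D . D +], [Y → D D . +] }  — shift, reduce
  I12: { [F → D X .] }  — reduce

I4 contains complete items [D → Y .], [F → Y .] — reduce-reduce conflict.
I7 contains complete items [D → Y .], [Y → Y Y .] — reduce-reduce conflict.
I10 contains complete items [Y → + .], [Y → D D + .] — reduce-reduce conflict.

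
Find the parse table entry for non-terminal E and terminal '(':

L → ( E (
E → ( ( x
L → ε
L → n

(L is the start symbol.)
To find M[E, '('], we find productions for E where '(' is in the predict set (PREDICT(N → α) = (FIRST(α) \ {ε}) ∪ (FOLLOW(N) if α ⇒* ε)).

E → ( ( x: PREDICT = { '(' }
  '(' is in predict set, so this production goes in M[E, '(']

M[E, '('] = E → ( ( x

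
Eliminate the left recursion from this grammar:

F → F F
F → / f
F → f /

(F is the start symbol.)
F is directly left-recursive. The standard transformation for
  A → A α₁ | ... | A α_m | β₁ | ... | β_n
is
  A  → β₁ A' | ... | β_n A'
  A' → α₁ A' | ... | α_m A' | ε

F → / f becomes F → / f F'
F → f / becomes F → f / F'
F → F F becomes F' → F F'
Add F' → ε

Resulting grammar:
F → / f F'
F → f / F'
F' → F F'
F' → ε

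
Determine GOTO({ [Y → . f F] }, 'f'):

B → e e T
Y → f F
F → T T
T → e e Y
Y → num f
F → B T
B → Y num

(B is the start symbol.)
{ [B → . Y num], [B → . e e T], [F → . B T], [F → . T T], [T → . e e Y], [Y → . f F], [Y → . num f], [Y → f . F] }

GOTO(I, 'f') = CLOSURE({ [A → αX.β] : [A → α.Xβ] ∈ I, X = 'f' })

Items with dot before 'f', with the dot advanced:
  [Y → . f F] → [Y → f . F]
Closure of the advanced items:
  [Y → f . F] has the dot before F: add [F → . T T], [F → . B T]
  [F → . T T] has the dot before T: add [T → . e e Y]
  [F → . B T] has the dot before B: add [B → . e e T], [B → . Y num]
  [B → . Y num] has the dot before Y: add [Y → . f F], [Y → . num f]

GOTO = { [B → . Y num], [B → . e e T], [F → . B T], [F → . T T], [T → . e e Y], [Y → . f F], [Y → . num f], [Y → f . F] }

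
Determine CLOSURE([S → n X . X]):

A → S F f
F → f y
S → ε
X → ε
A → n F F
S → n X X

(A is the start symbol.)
{ [S → n X . X], [X → .] }

Start with: [S → n X . X]
  [S → n X . X] has the dot before X: add [X → .]
No further items can be added.

CLOSURE = { [S → n X . X], [X → .] }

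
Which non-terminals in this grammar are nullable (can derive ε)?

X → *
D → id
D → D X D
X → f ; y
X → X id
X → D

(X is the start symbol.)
None

There are no ε-productions, so no non-terminal can derive ε.
No non-terminals are nullable.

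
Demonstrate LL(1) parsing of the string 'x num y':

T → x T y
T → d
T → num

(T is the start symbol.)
Stack is shown with the top on the left.

Stack    Input      Action
--------------------------
T $      x num y $  output T → x T y
x T y $  x num y $  match 'x'
T y $    num y $    output T → num
num y $  num y $    match 'num'
y $      y $        match 'y'
$        $          accept

The string is accepted.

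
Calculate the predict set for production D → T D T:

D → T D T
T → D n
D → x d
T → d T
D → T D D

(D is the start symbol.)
PREDICT(D → T D T) = (FIRST(RHS) \ {ε}) ∪ (FOLLOW(D) if ε ∈ FIRST(RHS), i.e. RHS ⇒* ε)
FIRST(T) = { 'd', 'x' }
FIRST(T D T) = { 'd', 'x' }
ε ∉ FIRST(T D T), so FOLLOW(D) is not added.
PREDICT(D → T D T) = { 'd', 'x' }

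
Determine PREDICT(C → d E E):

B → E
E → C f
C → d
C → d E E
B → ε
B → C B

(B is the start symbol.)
{ 'd' }

PREDICT(C → d E E) = (FIRST(RHS) \ {ε}) ∪ (FOLLOW(C) if ε ∈ FIRST(RHS), i.e. RHS ⇒* ε)
FIRST(d E E) = { 'd' }
ε ∉ FIRST(d E E), so FOLLOW(C) is not added.
PREDICT(C → d E E) = { 'd' }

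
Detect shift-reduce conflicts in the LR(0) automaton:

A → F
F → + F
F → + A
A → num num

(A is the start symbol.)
No shift-reduce conflicts

Augment with A' → A and build the canonical LR(0) collection (I0 = CLOSURE({[A' → . A]}), then GOTO on every symbol after a dot until no new states appear). It has 8 states:
  I0: { [A → . F], [A → . num num], [A' → . A], [F → . + A], [F → . + F] }  — shift
  I1: { [A → . F], [A → . num num], [F → + . A], [F → + . F], [F → . + A], [F → . + F] }  — shift
  I2: { [A' → A .] }  — accept
  I3: { [A → F .] }  — reduce
  I4: { [A → num . num] }  — shift
  I5: { [A → num num .] }  — reduce
  I6: { [F → + A .] }  — reduce
  I7: { [A → F .], [F → + F .] }  — 2 reduces

No state contains both a complete item and a shift item.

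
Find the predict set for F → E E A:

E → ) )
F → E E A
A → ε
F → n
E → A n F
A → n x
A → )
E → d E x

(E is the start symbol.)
{ ')', 'd', 'n' }

PREDICT(F → E E A) = (FIRST(RHS) \ {ε}) ∪ (FOLLOW(F) if ε ∈ FIRST(RHS), i.e. RHS ⇒* ε)
FIRST(E) = { ')', 'd', 'n' }
FIRST(E E A) = { ')', 'd', 'n' }
ε ∉ FIRST(E E A), so FOLLOW(F) is not added.
PREDICT(F → E E A) = { ')', 'd', 'n' }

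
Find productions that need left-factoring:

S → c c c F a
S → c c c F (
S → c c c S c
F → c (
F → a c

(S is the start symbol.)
Yes, S has productions with common prefix 'c c c'

Left-factoring is needed when two productions for the same non-terminal
share a common prefix on the right-hand side.

Productions for S:
  S → c c c F a
  S → c c c F (
  S → c c c S c
Productions for F:
  F → c (
  F → a c

Found common prefix 'c c c' in productions for S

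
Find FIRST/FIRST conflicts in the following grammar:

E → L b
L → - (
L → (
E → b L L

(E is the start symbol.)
No FIRST/FIRST conflicts.

FIRST sets of the non-terminals at (or reachable through a nullable prefix from) the front of some alternative:
  FIRST(L) = { '(', '-' }

Productions for E:
  E → L b: FIRST = { '(', '-' }
  E → b L L: FIRST = { 'b' }
Productions for L:
  L → - (: FIRST = { '-' }
  L → (: FIRST = { '(' }

All alternatives of each non-terminal have pairwise disjoint FIRST sets.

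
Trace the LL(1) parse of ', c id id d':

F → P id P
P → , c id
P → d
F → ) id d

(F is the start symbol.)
LL(1) parsing maintains a stack (initially the start symbol over $) and the input. At each step: if the stack top is a terminal, match it against the current input token; if it is a non-terminal N, replace it with the RHS of M[N, lookahead] (the unique production whose predict set contains the lookahead).

Stack is shown with the top on the left.

Stack          Input          Action
------------------------------------
F $            , c id id d $  output F → P id P
P id P $       , c id id d $  output P → , c id
, c id id P $  , c id id d $  match ','
c id id P $    c id id d $    match 'c'
id id P $      id id d $      match 'id'
id P $         id d $         match 'id'
P $            d $            output P → d
d $            d $            match 'd'
$              $              accept

The string is accepted.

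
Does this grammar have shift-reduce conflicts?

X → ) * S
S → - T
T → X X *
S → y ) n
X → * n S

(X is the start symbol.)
No shift-reduce conflicts

A shift-reduce conflict occurs when an LR(0) state has both:
  - a complete (reduce) item [A → α .] (dot at the end), and
  - a shift item [B → β . c γ] (dot before a terminal).

Augment with X' → X and build the canonical LR(0) collection (I0 = CLOSURE({[X' → . X]}), then GOTO on every symbol after a dot until no new states appear). It has 16 states:
  I0: { [X → . ) * S], [X → . * n S], [X' → . X] }  — shift
  I1: { [X → ) . * S] }  — shift
  I2: { [X → * . n S] }  — shift
  I3: { [X' → X .] }  — accept
  I4: { [S → . - T], [S → . y ) n], [X → * n . S] }  — shift
  I5: { [S → - . T], [T → . X X *], [X → . ) * S], [X → . * n S] }  — shift
  I6: { [X → * n S .] }  — reduce
  I7: { [S → y . ) n] }  — shift
  I8: { [S → y ) . n] }  — shift
  I9: { [S → y ) n .] }  — reduce
  I10: { [S → - T .] }  — reduce
  I11: { [T → X . X *], [X → . ) * S], [X → . * n S] }  — shift
  I12: { [T → X X . *] }  — shift
  I13: { [T → X X * .] }  — reduce
  I14: { [S → . - T], [S → . y ) n], [X → ) * . S] }  — shift
  I15: { [X → ) * S .] }  — reduce

No state contains both a complete item and a shift item.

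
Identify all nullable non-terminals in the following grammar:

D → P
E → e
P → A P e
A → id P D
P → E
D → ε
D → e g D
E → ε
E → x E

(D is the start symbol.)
{ 'D', 'E', 'P' }

ε-productions: D → ε, E → ε
So D, E are immediately nullable.
P → E: every symbol on the right is nullable, so P is nullable too.
No further non-terminal can be added: every production for the remaining non-terminals contains a terminal or a non-nullable non-terminal.
Nullable = { 'D', 'E', 'P' }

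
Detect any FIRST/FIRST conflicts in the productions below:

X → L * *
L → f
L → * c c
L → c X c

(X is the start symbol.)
A FIRST/FIRST conflict occurs when two productions N → α and N → β for the same non-terminal have FIRST(α) ∩ FIRST(β) ≠ ∅ (with ε ∈ FIRST of a nullable right-hand side, so two nullable alternatives also conflict).

Productions for L:
  L → f: FIRST = { 'f' }
  L → * c c: FIRST = { '*' }
  L → c X c: FIRST = { 'c' }
X has only one production, so no FIRST/FIRST conflict is possible there.

All alternatives of each non-terminal have pairwise disjoint FIRST sets.

Answer: No FIRST/FIRST conflicts.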